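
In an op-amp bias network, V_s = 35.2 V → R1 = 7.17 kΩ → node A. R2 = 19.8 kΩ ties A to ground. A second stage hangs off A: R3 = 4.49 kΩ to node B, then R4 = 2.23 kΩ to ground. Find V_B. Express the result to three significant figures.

Looking into the second stage from A: R3 + R4 = 6.720 kΩ appears in parallel with R2.
Effective lower resistance at A: R2 ‖ 6.720 = 5.017 kΩ.
V_A = 35.2 × 5.017/(7.17 + 5.017) = 14.49 V.
V_B = V_A × 0.3318 = 4.809 V.

V_B ≈ 4.81 V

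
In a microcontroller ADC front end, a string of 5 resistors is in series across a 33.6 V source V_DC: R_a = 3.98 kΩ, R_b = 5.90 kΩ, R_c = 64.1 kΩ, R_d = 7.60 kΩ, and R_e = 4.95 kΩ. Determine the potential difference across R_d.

V ≈ 2.95 V

Total series resistance ΣR = 3.98 + 5.90 + 64.1 + 7.60 + 4.95 = 86.53 kΩ.
V = V_DC · R/ΣR = 33.6 × 0.08783 = 2.951 V.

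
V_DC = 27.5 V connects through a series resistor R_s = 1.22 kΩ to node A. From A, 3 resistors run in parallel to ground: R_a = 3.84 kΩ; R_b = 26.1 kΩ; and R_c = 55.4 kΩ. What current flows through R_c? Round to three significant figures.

I ≈ 0.358 mA

Equivalent of the parallel group: R_p = 3.157 kΩ.
V_A by voltage divider: V_A = 27.5 × 3.157/(1.22 + 3.157) = 19.83 V.
Branch current I = V_A/R_c = 19.83/55.4 = 0.3580 mA.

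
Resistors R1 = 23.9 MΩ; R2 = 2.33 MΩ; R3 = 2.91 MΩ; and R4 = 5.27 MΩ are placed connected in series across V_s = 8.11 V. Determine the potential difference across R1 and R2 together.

V ≈ 6.18 V

Series total: ΣR = 23.9 + 2.33 + 2.91 + 5.27 = 34.41 MΩ.
R_{R1..R2} = 23.9 + 2.33 = 26.23 MΩ.
V = V_s · R/ΣR = 8.11 × 0.7623 = 6.182 V.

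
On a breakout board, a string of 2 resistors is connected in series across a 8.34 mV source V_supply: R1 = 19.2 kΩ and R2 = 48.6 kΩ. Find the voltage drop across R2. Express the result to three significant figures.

V ≈ 5.98 mV

Total series resistance ΣR = 19.2 + 48.6 = 67.80 kΩ.
By the voltage-divider rule, V = 8.34 × 48.60/67.80 = 5.978 mV.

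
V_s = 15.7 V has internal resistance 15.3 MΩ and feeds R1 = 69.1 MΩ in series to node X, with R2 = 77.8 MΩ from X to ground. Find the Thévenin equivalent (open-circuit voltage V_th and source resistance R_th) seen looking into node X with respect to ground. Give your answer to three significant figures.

R1' = 15.3 + 69.1 = 84.40 MΩ (source resistance + R1).
V_th is the unloaded tap voltage: V_s · R2/(R1'+R2) = 15.7 × 0.4797 = 7.531 V.
Looking into X with the source shorted: R_th = R1'·R2/(R1'+R2) = 84.40 × 77.8/162.2 = 40.48 MΩ.

V_th ≈ 7.53 V, R_th ≈ 40.5 MΩ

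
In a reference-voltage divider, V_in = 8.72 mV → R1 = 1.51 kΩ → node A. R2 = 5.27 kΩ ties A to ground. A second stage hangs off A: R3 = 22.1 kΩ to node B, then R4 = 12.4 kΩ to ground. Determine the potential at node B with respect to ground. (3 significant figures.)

Node A sees R2 in parallel with the series input of stage 2, R3 + R4 = 34.50 kΩ.
R2 ‖ (R3+R4) = 4.572 kΩ.
V_A = 8.72 × 4.572/(1.51 + 4.572) = 6.555 mV.
Then the unloaded second divider: V_B = V_A × R4/(R3+R4) = 6.555 × 0.3594 = 2.356 mV.

V_B ≈ 2.36 mV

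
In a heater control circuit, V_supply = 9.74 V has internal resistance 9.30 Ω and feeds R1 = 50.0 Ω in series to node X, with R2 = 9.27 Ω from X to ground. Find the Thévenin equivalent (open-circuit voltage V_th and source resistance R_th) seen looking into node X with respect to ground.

R1' = 9.30 + 50.0 = 59.30 Ω (source resistance + R1).
V_th is the unloaded tap voltage: V_supply · R2/(R1'+R2) = 9.74 × 0.1352 = 1.317 V.
Looking into X with the source shorted: R_th = R1'·R2/(R1'+R2) = 59.30 × 9.27/68.57 = 8.017 Ω.

V_th ≈ 1.32 V, R_th ≈ 8.02 Ω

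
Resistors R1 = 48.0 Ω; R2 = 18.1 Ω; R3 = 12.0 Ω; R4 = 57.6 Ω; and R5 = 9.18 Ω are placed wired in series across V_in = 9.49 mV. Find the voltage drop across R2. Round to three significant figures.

V ≈ 1.19 mV

ΣR = 48.0 + 18.1 + 12.0 + 57.6 + 9.18 = 144.9 Ω.
Voltage divider: V = V_in · (18.10 / 144.9) = 9.49 × 0.1249 = 1.186 mV.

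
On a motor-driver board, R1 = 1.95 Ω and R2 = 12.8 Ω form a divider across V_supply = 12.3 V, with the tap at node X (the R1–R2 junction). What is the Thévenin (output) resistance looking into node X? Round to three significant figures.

R_th ≈ 1.69 Ω

Looking into X with the source shorted: R_th = R1·R2/(R1+R2) = 1.950 × 12.8/14.75 = 1.692 Ω.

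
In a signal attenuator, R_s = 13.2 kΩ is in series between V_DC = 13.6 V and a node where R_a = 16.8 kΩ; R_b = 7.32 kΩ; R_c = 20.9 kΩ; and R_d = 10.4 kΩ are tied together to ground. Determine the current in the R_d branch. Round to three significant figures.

I ≈ 0.238 mA

Equivalent of the parallel group: R_p = 2.940 kΩ.
Node voltage V_A = V_DC · R_p/(R_s + R_p) = 13.6 × 0.1822 = 2.477 V.
I(R_d) = V_A / R_d = 2.477/10.4 = 0.2382 mA.
(Check via current divider: I_total = 0.8426 mA; share G_k/ΣG = 0.2827 → same result.)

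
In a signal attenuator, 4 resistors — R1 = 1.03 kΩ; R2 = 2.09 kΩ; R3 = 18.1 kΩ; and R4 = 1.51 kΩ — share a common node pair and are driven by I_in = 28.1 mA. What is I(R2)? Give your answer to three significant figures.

Total conductance ΣG = 1/1.03 + 1/2.09 + 1/18.1 + 1/1.51 = 2.167 (units of 1/kΩ).
By the current-divider rule, I = I_in · G_k/ΣG = 28.1 × 0.2208 = 6.205 mA.

I ≈ 6.20 mA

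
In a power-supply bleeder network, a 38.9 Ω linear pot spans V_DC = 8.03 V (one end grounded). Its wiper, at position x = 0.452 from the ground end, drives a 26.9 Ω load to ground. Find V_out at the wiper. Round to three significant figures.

Split the track: R_lower = x·R_p = 17.58 Ω, R_upper = (1−x)·R_p = 21.32 Ω.
(x·R_p) ‖ R_L = 10.63 Ω.
Then V_out = V_DC · 10.63/(21.32 + 10.63) = 2.672 V.

V_out ≈ 2.67 V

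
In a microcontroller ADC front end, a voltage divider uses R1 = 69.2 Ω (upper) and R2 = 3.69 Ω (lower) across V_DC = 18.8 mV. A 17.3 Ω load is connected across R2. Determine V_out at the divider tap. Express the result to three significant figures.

V_out ≈ 0.791 mV

The load sits in parallel with R2, giving an effective lower resistance R2' = R2·R_L/(R2+R_L) = 3.041 Ω.
Now apply the divider: V_out = 18.8 × 0.04210 = 0.7915 mV.
(Unloaded it would be 0.952 mV; the load pulls it down.)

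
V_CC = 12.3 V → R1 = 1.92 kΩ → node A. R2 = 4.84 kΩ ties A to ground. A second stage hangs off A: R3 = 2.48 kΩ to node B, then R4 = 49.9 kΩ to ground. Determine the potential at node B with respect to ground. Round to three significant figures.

The second stage (R3 + R4 = 52.38 kΩ) loads node A in parallel with R2.
Effective lower resistance at A: R2 ‖ 52.38 = 4.431 kΩ.
First divider: V_A = V_CC · 4.431/(1.92 + 4.431) = 8.581 V.
Stage 2 is unloaded, so V_B = V_A · R4/(R3+R4) = 8.581 × 49.9/52.38 = 8.175 V.

V_B ≈ 8.18 V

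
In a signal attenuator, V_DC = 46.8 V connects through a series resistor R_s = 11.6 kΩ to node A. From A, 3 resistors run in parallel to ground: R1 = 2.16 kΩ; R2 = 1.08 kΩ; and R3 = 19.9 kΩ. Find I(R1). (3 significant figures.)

Equivalent of the parallel group: R_p = 0.6949 kΩ.
V_A by voltage divider: V_A = 46.8 × 0.6949/(11.6 + 0.6949) = 2.645 V.
Branch current I = V_A/R1 = 2.645/2.16 = 1.225 mA.
(Equivalently: I_total = 3.806 mA, then current-divider fraction G_k/ΣG = 0.3217.)

I ≈ 1.22 mA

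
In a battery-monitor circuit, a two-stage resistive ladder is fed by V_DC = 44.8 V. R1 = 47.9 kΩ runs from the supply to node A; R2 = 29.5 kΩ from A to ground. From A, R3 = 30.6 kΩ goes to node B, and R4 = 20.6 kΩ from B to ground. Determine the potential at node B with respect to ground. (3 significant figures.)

V_B ≈ 5.06 V

The second stage (R3 + R4 = 51.20 kΩ) loads node A in parallel with R2.
Effective lower resistance at A: R2 ‖ 51.20 = 18.72 kΩ.
V_A = 44.8 × 18.72/(47.9 + 18.72) = 12.59 V.
Stage 2 is unloaded, so V_B = V_A · R4/(R3+R4) = 12.59 × 20.6/51.20 = 5.064 V.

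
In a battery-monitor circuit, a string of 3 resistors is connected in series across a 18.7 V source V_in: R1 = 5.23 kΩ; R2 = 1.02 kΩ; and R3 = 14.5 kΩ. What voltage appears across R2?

Total series resistance ΣR = 5.23 + 1.02 + 14.5 = 20.75 kΩ.
By the voltage-divider rule, V = 18.7 × 1.020/20.75 = 0.9192 V.

V ≈ 0.919 V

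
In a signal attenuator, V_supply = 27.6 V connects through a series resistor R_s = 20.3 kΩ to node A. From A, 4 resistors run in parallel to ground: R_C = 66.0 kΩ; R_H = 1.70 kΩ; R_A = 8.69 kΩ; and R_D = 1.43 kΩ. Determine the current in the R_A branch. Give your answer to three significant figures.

I ≈ 0.107 mA

Combine the parallel branches: R_p = (1/66.0 + 1/1.70 + 1/8.69 + 1/1.43)⁻¹ = 0.7053 kΩ.
V_A = 27.6 × 0.7053/21.01 = 0.9268 V.
I(R_A) = V_A / R_A = 0.9268/8.69 = 0.1066 mA.
(Equivalently: I_total = 1.314 mA, then current-divider fraction G_k/ΣG = 0.08117.)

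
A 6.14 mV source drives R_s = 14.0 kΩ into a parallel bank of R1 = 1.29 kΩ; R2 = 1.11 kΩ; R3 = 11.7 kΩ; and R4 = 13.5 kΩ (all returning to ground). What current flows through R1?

I ≈ 0.178 µA

Equivalent of the parallel group: R_p = 0.5448 kΩ.
V_A by voltage divider: V_A = 6.14 × 0.5448/(14.0 + 0.5448) = 0.2300 mV.
I(R1) = V_A / R1 = 0.2300/1.29 = 0.1783 µA.
(Check via current divider: I_total = 0.4221 µA; share G_k/ΣG = 0.4223 → same result.)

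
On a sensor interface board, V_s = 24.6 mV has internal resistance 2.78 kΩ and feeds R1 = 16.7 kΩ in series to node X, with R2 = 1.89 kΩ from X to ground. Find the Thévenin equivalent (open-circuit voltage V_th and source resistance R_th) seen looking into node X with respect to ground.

V_th ≈ 2.18 mV, R_th ≈ 1.72 kΩ

R1' = 2.78 + 16.7 = 19.48 kΩ (source resistance + R1).
With X open, the divider is unloaded: V_th = 24.6 × 1.89/21.37 = 2.176 mV.
Looking into X with the source shorted: R_th = R1'·R2/(R1'+R2) = 19.48 × 1.89/21.37 = 1.723 kΩ.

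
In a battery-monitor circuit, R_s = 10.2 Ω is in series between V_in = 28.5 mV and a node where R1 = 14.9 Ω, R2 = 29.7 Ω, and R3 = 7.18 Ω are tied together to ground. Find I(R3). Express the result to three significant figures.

I ≈ 1.15 mA

Combine the parallel branches: R_p = (1/14.9 + 1/29.7 + 1/7.18)⁻¹ = 4.166 Ω.
V_A = 28.5 × 4.166/14.37 = 8.264 mV.
Branch current I = V_A/R3 = 8.264/7.18 = 1.151 mA.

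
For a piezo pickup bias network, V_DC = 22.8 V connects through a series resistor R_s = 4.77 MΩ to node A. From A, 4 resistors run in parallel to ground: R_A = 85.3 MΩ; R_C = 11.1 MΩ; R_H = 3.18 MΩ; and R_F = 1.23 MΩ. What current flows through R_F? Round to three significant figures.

I ≈ 2.70 µA

Combine the parallel branches: R_p = (1/85.3 + 1/11.1 + 1/3.18 + 1/1.23)⁻¹ = 0.8135 MΩ.
V_A by voltage divider: V_A = 22.8 × 0.8135/(4.77 + 0.8135) = 3.322 V.
Branch current I = V_A/R_F = 3.322/1.23 = 2.701 µA.
(Equivalently: I_total = 4.083 µA, then current-divider fraction G_k/ΣG = 0.6614.)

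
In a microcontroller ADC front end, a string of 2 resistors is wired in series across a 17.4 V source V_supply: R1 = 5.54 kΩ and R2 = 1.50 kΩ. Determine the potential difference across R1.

V ≈ 13.7 V

ΣR = 5.54 + 1.50 = 7.040 kΩ.
By the voltage-divider rule, V = 17.4 × 5.540/7.040 = 13.69 V.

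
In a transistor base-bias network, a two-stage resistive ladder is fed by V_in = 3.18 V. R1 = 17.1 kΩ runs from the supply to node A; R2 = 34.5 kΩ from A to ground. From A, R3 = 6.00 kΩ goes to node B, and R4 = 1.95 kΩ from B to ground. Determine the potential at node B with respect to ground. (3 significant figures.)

Node A sees R2 in parallel with the series input of stage 2, R3 + R4 = 7.950 kΩ.
Effective lower resistance at A: R2 ‖ 7.950 = 6.461 kΩ.
First divider: V_A = V_in · 6.461/(17.1 + 6.461) = 0.8720 V.
V_B = V_A × 0.2453 = 0.2139 V.

V_B ≈ 0.214 V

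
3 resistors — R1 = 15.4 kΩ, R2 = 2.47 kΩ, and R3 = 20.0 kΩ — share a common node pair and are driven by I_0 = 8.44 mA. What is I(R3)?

Conductances: ΣG = 1/15.4 + 1/2.47 + 1/20.0 = 0.5198 (1/kΩ).
R3 takes the fraction G_k/ΣG = 0.05000/0.5198 = 0.09619, so I = 8.44 × 0.09619 = 0.8119 mA.

I ≈ 0.812 mA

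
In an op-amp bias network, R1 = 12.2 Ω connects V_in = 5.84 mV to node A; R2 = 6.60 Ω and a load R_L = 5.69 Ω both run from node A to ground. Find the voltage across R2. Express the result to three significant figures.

V_out ≈ 1.17 mV

R2 ‖ R_L = (6.60 × 5.69)/(6.60 + 5.69) = 3.056 Ω.
Voltage divider with the loaded lower leg: V_out = 5.84 × 3.056/(12.2 + 3.056) = 5.84 × 0.2003 = 1.170 mV.
(Unloaded it would be 2.05 mV; the load pulls it down.)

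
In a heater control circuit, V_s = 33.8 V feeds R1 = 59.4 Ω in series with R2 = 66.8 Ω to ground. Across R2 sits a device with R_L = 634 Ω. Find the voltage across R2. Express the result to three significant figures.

R2 ‖ R_L = (66.8 × 634)/(66.8 + 634) = 60.43 Ω.
Then V_out = V_s · R2'/(R1 + R2') = 33.8 × 60.43/119.8 = 17.05 V.

V_out ≈ 17.0 V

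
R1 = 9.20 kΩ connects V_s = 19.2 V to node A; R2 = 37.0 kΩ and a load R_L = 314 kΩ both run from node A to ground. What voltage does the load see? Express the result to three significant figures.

V_out ≈ 15.0 V

The load sits in parallel with R2, giving an effective lower resistance R2' = R2·R_L/(R2+R_L) = 33.10 kΩ.
Now apply the divider: V_out = 19.2 × 0.7825 = 15.02 V.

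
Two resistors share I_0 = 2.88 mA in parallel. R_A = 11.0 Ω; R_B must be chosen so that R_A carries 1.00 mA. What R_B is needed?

R_B ≈ 5.85 Ω

In a two-way split, I_A/I_0 = R_B/(R_A + R_B).
With f = 0.3472, R_B = R_A · f/(1−f) = 11.0 × 0.5319 = 5.851 Ω.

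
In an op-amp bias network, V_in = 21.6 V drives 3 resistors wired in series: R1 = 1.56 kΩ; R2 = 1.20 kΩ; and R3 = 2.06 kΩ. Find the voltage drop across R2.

V ≈ 5.38 V

ΣR = 1.56 + 1.20 + 2.06 = 4.820 kΩ.
V = V_in · R/ΣR = 21.6 × 0.2490 = 5.378 V.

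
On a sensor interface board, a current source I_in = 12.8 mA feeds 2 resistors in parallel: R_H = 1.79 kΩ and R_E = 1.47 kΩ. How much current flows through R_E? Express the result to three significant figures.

I ≈ 7.03 mA

For two parallel branches, I_k = I_in · (other R)/(sum of R).
I(R_E) = 12.8 × 1.79/(1.79 + 1.47) = 12.8 × 0.5491 = 7.028 mA.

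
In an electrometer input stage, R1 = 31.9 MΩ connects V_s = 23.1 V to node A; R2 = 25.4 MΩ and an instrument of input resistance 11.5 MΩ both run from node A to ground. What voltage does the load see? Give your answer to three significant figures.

R2 ‖ R_L = (25.4 × 11.5)/(25.4 + 11.5) = 7.916 MΩ.
Voltage divider with the loaded lower leg: V_out = 23.1 × 7.916/(31.9 + 7.916) = 23.1 × 0.1988 = 4.593 V.
(Unloaded it would be 10.2 V; the load pulls it down.)

V_out ≈ 4.59 V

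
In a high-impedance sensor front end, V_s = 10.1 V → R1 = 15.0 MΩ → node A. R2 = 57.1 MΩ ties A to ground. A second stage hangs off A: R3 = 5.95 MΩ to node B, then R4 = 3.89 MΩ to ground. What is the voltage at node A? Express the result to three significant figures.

Node A sees R2 in parallel with the series input of stage 2, R3 + R4 = 9.840 MΩ.
Effective lower resistance at A: R2 ‖ 9.840 = 8.394 MΩ.
First divider: V_A = V_s · 8.394/(15.0 + 8.394) = 3.624 V.

V_A ≈ 3.62 V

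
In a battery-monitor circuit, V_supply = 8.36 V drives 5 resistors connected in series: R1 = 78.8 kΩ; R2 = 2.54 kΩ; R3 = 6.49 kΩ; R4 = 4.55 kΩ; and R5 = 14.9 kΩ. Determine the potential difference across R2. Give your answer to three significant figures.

Total series resistance ΣR = 78.8 + 2.54 + 6.49 + 4.55 + 14.9 = 107.3 kΩ.
By the voltage-divider rule, V = 8.36 × 2.540/107.3 = 0.1979 V.

V ≈ 0.198 V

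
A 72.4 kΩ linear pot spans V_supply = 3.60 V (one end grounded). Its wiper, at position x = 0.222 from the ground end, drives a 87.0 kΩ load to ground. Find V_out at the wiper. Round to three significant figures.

V_out ≈ 0.699 V

The pot divides into 56.33 kΩ above the wiper and 16.07 kΩ below.
Lower segment in parallel with the load: 16.07 ‖ 87.0 = 13.57 kΩ.
Then V_out = V_supply · 13.57/(56.33 + 13.57) = 0.6988 V.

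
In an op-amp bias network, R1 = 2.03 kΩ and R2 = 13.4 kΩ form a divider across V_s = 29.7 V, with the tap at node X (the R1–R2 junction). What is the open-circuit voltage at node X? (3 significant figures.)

Open-circuit (no load on X): V_th = V_s · R2/(R1 + R2) = 29.7 × 13.4/(2.030 + 13.4) = 25.79 V.

V_th ≈ 25.8 V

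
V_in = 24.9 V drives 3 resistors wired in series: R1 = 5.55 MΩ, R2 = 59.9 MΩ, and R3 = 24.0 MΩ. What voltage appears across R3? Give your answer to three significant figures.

V ≈ 6.68 V

Series total: ΣR = 5.55 + 59.9 + 24.0 = 89.45 MΩ.
Voltage divider: V = V_in · (24.00 / 89.45) = 24.9 × 0.2683 = 6.681 V.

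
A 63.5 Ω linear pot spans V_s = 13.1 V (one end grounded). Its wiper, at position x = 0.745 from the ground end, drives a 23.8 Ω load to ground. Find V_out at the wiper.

V_out ≈ 6.48 V

Split the track: R_lower = x·R_p = 47.31 Ω, R_upper = (1−x)·R_p = 16.19 Ω.
R_L loads the lower segment: effective lower R = 15.83 Ω.
Then V_out = V_s · 15.83/(16.19 + 15.83) = 6.477 V.
(Unloaded: V_out = x·V_s = 9.76 V.)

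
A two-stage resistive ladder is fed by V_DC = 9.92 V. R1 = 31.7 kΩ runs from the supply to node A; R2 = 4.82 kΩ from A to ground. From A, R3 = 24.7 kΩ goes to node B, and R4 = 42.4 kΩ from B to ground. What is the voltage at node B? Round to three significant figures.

Node A sees R2 in parallel with the series input of stage 2, R3 + R4 = 67.10 kΩ.
Effective lower resistance at A: R2 ‖ 67.10 = 4.497 kΩ.
V_A = 9.92 × 4.497/(31.7 + 4.497) = 1.232 V.
V_B = V_A × 0.6319 = 0.7788 V.

V_B ≈ 0.779 V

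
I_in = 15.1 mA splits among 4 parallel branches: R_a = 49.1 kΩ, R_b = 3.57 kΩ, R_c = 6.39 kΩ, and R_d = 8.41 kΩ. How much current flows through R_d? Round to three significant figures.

Conductances: ΣG = 1/49.1 + 1/3.57 + 1/6.39 + 1/8.41 = 0.5759 (1/kΩ).
R_d takes the fraction G_k/ΣG = 0.1189/0.5759 = 0.2065, so I = 15.1 × 0.2065 = 3.118 mA.

I ≈ 3.12 mA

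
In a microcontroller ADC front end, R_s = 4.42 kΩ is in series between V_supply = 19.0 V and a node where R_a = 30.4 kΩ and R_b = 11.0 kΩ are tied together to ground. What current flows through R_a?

Equivalent of the parallel group: R_p = 8.077 kΩ.
Node voltage V_A = V_supply · R_p/(R_s + R_p) = 19.0 × 0.6463 = 12.28 V.
Branch current I = V_A/R_a = 12.28/30.4 = 0.4040 mA.

I ≈ 0.404 mA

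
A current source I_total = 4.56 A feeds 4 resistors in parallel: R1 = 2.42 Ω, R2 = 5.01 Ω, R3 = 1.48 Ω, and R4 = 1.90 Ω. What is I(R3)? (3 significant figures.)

Total conductance ΣG = 1/2.42 + 1/5.01 + 1/1.48 + 1/1.90 = 1.815 (units of 1/Ω).
R3 takes the fraction G_k/ΣG = 0.6757/1.815 = 0.3723, so I = 4.56 × 0.3723 = 1.698 A.

I ≈ 1.70 A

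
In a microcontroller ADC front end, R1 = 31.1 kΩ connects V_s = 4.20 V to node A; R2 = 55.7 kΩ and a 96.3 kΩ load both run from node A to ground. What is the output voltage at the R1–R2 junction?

V_out ≈ 2.23 V

First combine the lower leg with the load: R2 ‖ R_L = 35.29 kΩ.
Voltage divider with the loaded lower leg: V_out = 4.20 × 35.29/(31.1 + 35.29) = 4.20 × 0.5315 = 2.233 V.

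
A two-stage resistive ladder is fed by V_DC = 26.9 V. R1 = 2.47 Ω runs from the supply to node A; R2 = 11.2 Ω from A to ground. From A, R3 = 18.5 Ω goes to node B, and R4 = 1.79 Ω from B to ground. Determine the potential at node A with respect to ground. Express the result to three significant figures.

Node A sees R2 in parallel with the series input of stage 2, R3 + R4 = 20.29 Ω.
Effective lower resistance at A: R2 ‖ 20.29 = 7.217 Ω.
V_A = 26.9 × 7.217/(2.47 + 7.217) = 20.04 V.

V_A ≈ 20.0 V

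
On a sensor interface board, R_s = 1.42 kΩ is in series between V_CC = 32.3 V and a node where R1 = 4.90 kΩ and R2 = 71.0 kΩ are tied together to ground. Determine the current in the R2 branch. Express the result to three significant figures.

I ≈ 0.347 mA

Combine the parallel branches: R_p = (1/4.90 + 1/71.0)⁻¹ = 4.584 kΩ.
V_A by voltage divider: V_A = 32.3 × 4.584/(1.42 + 4.584) = 24.66 V.
I(R2) = V_A / R2 = 24.66/71.0 = 0.3473 mA.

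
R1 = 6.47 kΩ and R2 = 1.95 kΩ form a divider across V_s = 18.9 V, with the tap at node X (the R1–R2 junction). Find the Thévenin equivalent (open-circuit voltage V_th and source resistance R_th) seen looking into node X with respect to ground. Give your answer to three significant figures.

With X open, the divider is unloaded: V_th = 18.9 × 1.95/8.420 = 4.377 V.
Zeroing V_s shorts the top of R1 to ground, so R_th = R1 ‖ R2 = 1.498 kΩ.

V_th ≈ 4.38 V, R_th ≈ 1.50 kΩ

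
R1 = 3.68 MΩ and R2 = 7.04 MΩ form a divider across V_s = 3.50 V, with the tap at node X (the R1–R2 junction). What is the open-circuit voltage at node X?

V_th ≈ 2.30 V

Open-circuit (no load on X): V_th = V_s · R2/(R1 + R2) = 3.50 × 7.04/(3.680 + 7.04) = 2.299 V.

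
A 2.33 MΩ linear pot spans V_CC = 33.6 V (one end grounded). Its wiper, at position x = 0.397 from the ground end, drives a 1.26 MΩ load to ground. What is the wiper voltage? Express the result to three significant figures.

V_out ≈ 9.25 V

The pot divides into 1.405 MΩ above the wiper and 0.9250 MΩ below.
R_L loads the lower segment: effective lower R = 0.5334 MΩ.
V_out = 33.6 × 0.5334/(1.405 + 0.5334) = 9.246 V.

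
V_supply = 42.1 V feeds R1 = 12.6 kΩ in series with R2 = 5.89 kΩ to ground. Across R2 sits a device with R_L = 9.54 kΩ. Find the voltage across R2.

The load sits in parallel with R2, giving an effective lower resistance R2' = R2·R_L/(R2+R_L) = 3.642 kΩ.
Now apply the divider: V_out = 42.1 × 0.2242 = 9.440 V.

V_out ≈ 9.44 V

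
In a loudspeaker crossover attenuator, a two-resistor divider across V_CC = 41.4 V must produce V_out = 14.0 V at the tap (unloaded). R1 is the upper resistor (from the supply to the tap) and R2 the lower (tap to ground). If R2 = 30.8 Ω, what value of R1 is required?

The divider ratio is R2/(R1+R2) = 14.0/41.4 = 0.3382.
So R1 = R2 · (V_CC/V_out − 1) = 30.8 × (41.4/14.0 − 1) = 30.8 × 1.957 = 60.28 Ω.

R1 ≈ 60.3 Ω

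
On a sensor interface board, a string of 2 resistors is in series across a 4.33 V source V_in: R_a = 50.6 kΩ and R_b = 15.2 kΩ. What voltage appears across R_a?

V ≈ 3.33 V

ΣR = 50.6 + 15.2 = 65.80 kΩ.
By the voltage-divider rule, V = 4.33 × 50.60/65.80 = 3.330 V.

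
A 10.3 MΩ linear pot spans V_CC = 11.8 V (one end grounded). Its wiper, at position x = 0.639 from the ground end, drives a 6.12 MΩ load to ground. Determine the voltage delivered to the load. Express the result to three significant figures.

Lower segment x·R_p = 6.582 MΩ; upper segment (1−x)·R_p = 3.718 MΩ.
R_L loads the lower segment: effective lower R = 3.171 MΩ.
V_out = 11.8 × 3.171/(3.718 + 3.171) = 5.432 V.

V_out ≈ 5.43 V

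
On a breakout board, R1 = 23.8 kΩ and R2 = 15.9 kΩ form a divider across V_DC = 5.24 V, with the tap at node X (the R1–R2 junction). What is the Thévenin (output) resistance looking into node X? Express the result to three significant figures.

R_th ≈ 9.53 kΩ

Zeroing V_DC shorts the top of R1 to ground, so R_th = R1 ‖ R2 = 9.532 kΩ.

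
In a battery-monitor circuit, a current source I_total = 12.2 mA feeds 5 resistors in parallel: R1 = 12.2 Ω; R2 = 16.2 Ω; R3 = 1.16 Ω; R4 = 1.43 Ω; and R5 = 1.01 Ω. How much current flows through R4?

ΣG = 1/12.2 + 1/16.2 + 1/1.16 + 1/1.43 + 1/1.01 = 2.695.
By the current-divider rule, I = I_total · G_k/ΣG = 12.2 × 0.2595 = 3.165 mA.

I ≈ 3.17 mA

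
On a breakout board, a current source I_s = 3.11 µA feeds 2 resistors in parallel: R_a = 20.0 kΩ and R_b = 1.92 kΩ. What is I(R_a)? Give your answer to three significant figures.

Two-branch current divider: I_k = I_s · R_other/(R_1 + R_2).
So I = 3.11 × 1.92/21.92 = 0.2724 µA.

I ≈ 0.272 µA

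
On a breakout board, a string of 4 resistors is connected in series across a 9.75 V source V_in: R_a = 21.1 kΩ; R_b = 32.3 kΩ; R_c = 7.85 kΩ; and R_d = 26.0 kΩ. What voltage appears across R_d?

V ≈ 2.91 V

Total series resistance ΣR = 21.1 + 32.3 + 7.85 + 26.0 = 87.25 kΩ.
Voltage divider: V = V_in · (26.00 / 87.25) = 9.75 × 0.2980 = 2.905 V.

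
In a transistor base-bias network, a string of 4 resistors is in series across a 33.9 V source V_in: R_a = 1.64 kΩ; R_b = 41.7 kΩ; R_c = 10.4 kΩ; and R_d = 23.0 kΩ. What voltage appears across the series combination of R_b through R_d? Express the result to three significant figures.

V ≈ 33.2 V

Series total: ΣR = 1.64 + 41.7 + 10.4 + 23.0 = 76.74 kΩ.
R_{R_b..R_d} = 41.7 + 10.4 + 23.0 = 75.10 kΩ.
By the voltage-divider rule, V = 33.9 × 75.10/76.74 = 33.18 V.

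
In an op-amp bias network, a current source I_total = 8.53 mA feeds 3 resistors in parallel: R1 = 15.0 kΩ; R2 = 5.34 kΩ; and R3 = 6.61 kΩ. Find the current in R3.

I ≈ 3.18 mA

Total conductance ΣG = 1/15.0 + 1/5.34 + 1/6.61 = 0.4052 (units of 1/kΩ).
By the current-divider rule, I = I_total · G_k/ΣG = 8.53 × 0.3733 = 3.185 mA.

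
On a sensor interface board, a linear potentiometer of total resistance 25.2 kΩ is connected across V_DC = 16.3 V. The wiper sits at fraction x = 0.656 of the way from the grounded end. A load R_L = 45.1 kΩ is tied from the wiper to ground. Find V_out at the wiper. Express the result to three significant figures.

V_out ≈ 9.50 V

Lower segment x·R_p = 16.53 kΩ; upper segment (1−x)·R_p = 8.669 kΩ.
Lower segment in parallel with the load: 16.53 ‖ 45.1 = 12.10 kΩ.
Loaded-divider output: V_out = 16.3 × 0.5825 = 9.495 V.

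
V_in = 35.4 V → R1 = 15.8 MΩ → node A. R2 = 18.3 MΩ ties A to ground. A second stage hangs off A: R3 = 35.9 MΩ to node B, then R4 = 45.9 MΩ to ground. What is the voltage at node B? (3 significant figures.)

The second stage (R3 + R4 = 81.80 MΩ) loads node A in parallel with R2.
R2 ‖ (R3+R4) = 14.95 MΩ.
First divider: V_A = V_in · 14.95/(15.8 + 14.95) = 17.21 V.
Then the unloaded second divider: V_B = V_A × R4/(R3+R4) = 17.21 × 0.5611 = 9.659 V.

V_B ≈ 9.66 V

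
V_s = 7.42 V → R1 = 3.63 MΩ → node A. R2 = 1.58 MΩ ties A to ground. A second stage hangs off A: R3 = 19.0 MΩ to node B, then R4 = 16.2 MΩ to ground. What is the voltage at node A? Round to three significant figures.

Looking into the second stage from A: R3 + R4 = 35.20 MΩ appears in parallel with R2.
R2 ‖ (R3+R4) = 1.512 MΩ.
First divider: V_A = V_s · 1.512/(3.63 + 1.512) = 2.182 V.

V_A ≈ 2.18 V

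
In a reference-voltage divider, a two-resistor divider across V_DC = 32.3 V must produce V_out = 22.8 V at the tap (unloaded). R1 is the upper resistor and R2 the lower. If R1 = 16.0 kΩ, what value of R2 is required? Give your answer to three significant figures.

V_out/V_DC = R2/(R1+R2) = 0.7059.
Rearranging, R2 = R1·k/(1−k) = 16.0 × 2.400 = 38.40 kΩ.

R2 ≈ 38.4 kΩ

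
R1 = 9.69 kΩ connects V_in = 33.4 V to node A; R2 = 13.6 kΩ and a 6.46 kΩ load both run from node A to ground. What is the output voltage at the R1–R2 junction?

V_out ≈ 10.4 V

The load sits in parallel with R2, giving an effective lower resistance R2' = R2·R_L/(R2+R_L) = 4.380 kΩ.
Then V_out = V_in · R2'/(R1 + R2') = 33.4 × 4.380/14.07 = 10.40 V.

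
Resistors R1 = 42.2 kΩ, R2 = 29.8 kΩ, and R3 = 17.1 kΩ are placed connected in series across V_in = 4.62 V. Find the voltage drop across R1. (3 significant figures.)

V ≈ 2.19 V

ΣR = 42.2 + 29.8 + 17.1 = 89.10 kΩ.
Voltage divider: V = V_in · (42.20 / 89.10) = 4.62 × 0.4736 = 2.188 V.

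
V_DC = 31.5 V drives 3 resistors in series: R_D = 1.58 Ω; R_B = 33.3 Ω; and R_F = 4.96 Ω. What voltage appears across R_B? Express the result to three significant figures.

V ≈ 26.3 V

Series total: ΣR = 1.58 + 33.3 + 4.96 = 39.84 Ω.
By the voltage-divider rule, V = 31.5 × 33.30/39.84 = 26.33 V.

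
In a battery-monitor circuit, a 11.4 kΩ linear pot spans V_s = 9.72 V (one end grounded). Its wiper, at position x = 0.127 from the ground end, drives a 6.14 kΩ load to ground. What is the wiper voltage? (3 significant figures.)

V_out ≈ 1.02 V

Lower segment x·R_p = 1.448 kΩ; upper segment (1−x)·R_p = 9.952 kΩ.
R_L loads the lower segment: effective lower R = 1.172 kΩ.
Loaded-divider output: V_out = 9.72 × 0.1053 = 1.024 V.
(Unloaded: V_out = x·V_s = 1.23 V.)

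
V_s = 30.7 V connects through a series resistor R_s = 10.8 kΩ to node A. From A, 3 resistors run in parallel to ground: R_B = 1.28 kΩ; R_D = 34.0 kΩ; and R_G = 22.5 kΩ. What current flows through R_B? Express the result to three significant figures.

Parallel bank: R_p = 1/(1/1.28 + 1/34.0 + 1/22.5) = 1.169 kΩ.
V_A = 30.7 × 1.169/11.97 = 2.999 V.
Branch current I = V_A/R_B = 2.999/1.28 = 2.343 mA.
(Check via current divider: I_total = 2.565 mA; share G_k/ΣG = 0.9136 → same result.)

I ≈ 2.34 mA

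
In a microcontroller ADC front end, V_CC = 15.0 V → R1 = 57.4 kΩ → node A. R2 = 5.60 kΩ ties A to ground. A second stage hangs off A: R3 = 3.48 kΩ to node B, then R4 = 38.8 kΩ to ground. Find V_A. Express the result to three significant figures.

V_A ≈ 1.19 V

Node A sees R2 in parallel with the series input of stage 2, R3 + R4 = 42.28 kΩ.
Effective lower resistance at A: R2 ‖ 42.28 = 4.945 kΩ.
First divider: V_A = V_CC · 4.945/(57.4 + 4.945) = 1.190 V.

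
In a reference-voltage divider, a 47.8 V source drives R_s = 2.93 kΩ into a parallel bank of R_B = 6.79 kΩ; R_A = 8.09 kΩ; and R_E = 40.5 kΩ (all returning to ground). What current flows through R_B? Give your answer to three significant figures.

Parallel bank: R_p = 1/(1/6.79 + 1/8.09 + 1/40.5) = 3.383 kΩ.
Node voltage V_A = V_s · R_p/(R_s + R_p) = 47.8 × 0.5359 = 25.62 V.
I(R_B) = V_A / R_B = 25.62/6.79 = 3.773 mA.
(Equivalently: I_total = 7.571 mA, then current-divider fraction G_k/ΣG = 0.4983.)

I ≈ 3.77 mA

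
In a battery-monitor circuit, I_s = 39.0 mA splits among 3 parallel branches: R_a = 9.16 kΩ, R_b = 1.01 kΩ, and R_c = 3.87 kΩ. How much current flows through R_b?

I ≈ 28.4 mA

Conductances: ΣG = 1/9.16 + 1/1.01 + 1/3.87 = 1.358 (1/kΩ).
Current divider: I(R_b) = I_s · G_k/ΣG = 39.0 × (0.9901/1.358) = 39.0 × 0.7293 = 28.44 mA.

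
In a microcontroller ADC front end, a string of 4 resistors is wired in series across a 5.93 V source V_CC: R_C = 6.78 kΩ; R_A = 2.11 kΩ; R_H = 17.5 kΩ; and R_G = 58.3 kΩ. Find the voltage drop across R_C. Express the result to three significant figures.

V ≈ 0.475 V

Total series resistance ΣR = 6.78 + 2.11 + 17.5 + 58.3 = 84.69 kΩ.
Voltage divider: V = V_CC · (6.780 / 84.69) = 5.93 × 0.08006 = 0.4747 V.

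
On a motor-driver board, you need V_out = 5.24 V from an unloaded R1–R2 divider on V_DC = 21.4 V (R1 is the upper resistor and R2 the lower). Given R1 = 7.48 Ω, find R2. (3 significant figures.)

Required fraction k = V_out/V_DC = 0.2449.
R2 = R1 · 0.2449/(1 − 0.2449) = 2.425 Ω.

R2 ≈ 2.43 Ω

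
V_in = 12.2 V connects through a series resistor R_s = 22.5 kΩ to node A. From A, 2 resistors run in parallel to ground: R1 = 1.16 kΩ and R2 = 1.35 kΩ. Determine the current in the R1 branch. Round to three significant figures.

I ≈ 0.284 mA

Parallel bank: R_p = 1/(1/1.16 + 1/1.35) = 0.6239 kΩ.
Node voltage V_A = V_in · R_p/(R_s + R_p) = 12.2 × 0.02698 = 0.3292 V.
Branch current I = V_A/R1 = 0.3292/1.16 = 0.2838 mA.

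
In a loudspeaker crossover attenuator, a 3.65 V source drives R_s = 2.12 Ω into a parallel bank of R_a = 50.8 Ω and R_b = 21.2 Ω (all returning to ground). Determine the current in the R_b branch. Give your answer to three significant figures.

I ≈ 0.151 A

Parallel bank: R_p = 1/(1/50.8 + 1/21.2) = 14.96 Ω.
Node voltage V_A = V_in · R_p/(R_s + R_p) = 3.65 × 0.8759 = 3.197 V.
Branch current I = V_A/R_b = 3.197/21.2 = 0.1508 A.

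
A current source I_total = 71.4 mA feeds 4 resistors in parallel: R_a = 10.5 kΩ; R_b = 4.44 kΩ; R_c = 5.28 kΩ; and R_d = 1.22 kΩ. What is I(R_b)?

I ≈ 12.1 mA

Total conductance ΣG = 1/10.5 + 1/4.44 + 1/5.28 + 1/1.22 = 1.330 (units of 1/kΩ).
By the current-divider rule, I = I_total · G_k/ΣG = 71.4 × 0.1694 = 12.10 mA.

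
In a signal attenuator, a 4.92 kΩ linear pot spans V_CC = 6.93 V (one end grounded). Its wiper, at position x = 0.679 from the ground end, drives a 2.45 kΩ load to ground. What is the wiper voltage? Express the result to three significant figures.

V_out ≈ 3.27 V

The pot divides into 1.579 kΩ above the wiper and 3.341 kΩ below.
Lower segment in parallel with the load: 3.341 ‖ 2.45 = 1.413 kΩ.
V_out = 6.93 × 1.413/(1.579 + 1.413) = 3.273 V.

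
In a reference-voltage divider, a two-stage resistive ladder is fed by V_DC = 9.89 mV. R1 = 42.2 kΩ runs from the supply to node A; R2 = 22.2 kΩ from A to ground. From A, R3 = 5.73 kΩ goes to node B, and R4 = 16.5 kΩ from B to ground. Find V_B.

Node A sees R2 in parallel with the series input of stage 2, R3 + R4 = 22.23 kΩ.
Effective lower resistance at A: R2 ‖ 22.23 = 11.11 kΩ.
First divider: V_A = V_DC · 11.11/(42.2 + 11.11) = 2.061 mV.
Then the unloaded second divider: V_B = V_A × R4/(R3+R4) = 2.061 × 0.7422 = 1.530 mV.

V_B ≈ 1.53 mV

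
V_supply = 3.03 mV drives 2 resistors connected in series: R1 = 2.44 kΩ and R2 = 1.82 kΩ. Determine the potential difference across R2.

Total series resistance ΣR = 2.44 + 1.82 = 4.260 kΩ.
By the voltage-divider rule, V = 3.03 × 1.820/4.260 = 1.295 mV.

V ≈ 1.29 mV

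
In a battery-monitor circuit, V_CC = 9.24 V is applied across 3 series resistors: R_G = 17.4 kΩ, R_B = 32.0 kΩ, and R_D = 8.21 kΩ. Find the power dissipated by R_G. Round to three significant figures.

Series current I = V_CC/ΣR = 9.24/57.61 = 0.1604 mA.
V(R_G) = I·R = 2.791 V; P = V·I = 2.791 × 0.1604 = 0.4476 mW.

P ≈ 0.448 mW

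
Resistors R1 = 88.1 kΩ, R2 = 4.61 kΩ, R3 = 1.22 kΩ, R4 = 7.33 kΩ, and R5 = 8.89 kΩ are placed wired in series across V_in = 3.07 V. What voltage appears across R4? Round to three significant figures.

V ≈ 0.204 V

ΣR = 88.1 + 4.61 + 1.22 + 7.33 + 8.89 = 110.1 kΩ.
Voltage divider: V = V_in · (7.330 / 110.1) = 3.07 × 0.06655 = 0.2043 V.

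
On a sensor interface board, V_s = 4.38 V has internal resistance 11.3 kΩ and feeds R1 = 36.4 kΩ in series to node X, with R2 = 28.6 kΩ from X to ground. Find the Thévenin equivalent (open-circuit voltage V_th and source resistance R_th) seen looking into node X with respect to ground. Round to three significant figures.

V_th ≈ 1.64 V, R_th ≈ 17.9 kΩ

R1' = 11.3 + 36.4 = 47.70 kΩ (source resistance + R1).
Open-circuit (no load on X): V_th = V_s · R2/(R1' + R2) = 4.38 × 28.6/(47.70 + 28.6) = 1.642 V.
With V_s suppressed (replaced by a short), R_th = R1' ‖ R2 = (47.70 × 28.6)/(47.70 + 28.6) = 17.88 kΩ.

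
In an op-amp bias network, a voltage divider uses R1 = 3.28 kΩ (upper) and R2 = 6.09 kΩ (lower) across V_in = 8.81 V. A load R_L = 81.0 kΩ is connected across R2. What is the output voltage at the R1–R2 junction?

The load sits in parallel with R2, giving an effective lower resistance R2' = R2·R_L/(R2+R_L) = 5.664 kΩ.
Voltage divider with the loaded lower leg: V_out = 8.81 × 5.664/(3.28 + 5.664) = 8.81 × 0.6333 = 5.579 V.

V_out ≈ 5.58 V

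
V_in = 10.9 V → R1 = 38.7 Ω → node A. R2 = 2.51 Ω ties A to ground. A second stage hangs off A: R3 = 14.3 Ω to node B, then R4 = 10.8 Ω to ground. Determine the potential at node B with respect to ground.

Node A sees R2 in parallel with the series input of stage 2, R3 + R4 = 25.10 Ω.
Effective lower resistance at A: R2 ‖ 25.10 = 2.282 Ω.
So V_A = 10.9 × 0.05568 = 0.6069 V.
Then the unloaded second divider: V_B = V_A × R4/(R3+R4) = 0.6069 × 0.4303 = 0.2611 V.

V_B ≈ 0.261 V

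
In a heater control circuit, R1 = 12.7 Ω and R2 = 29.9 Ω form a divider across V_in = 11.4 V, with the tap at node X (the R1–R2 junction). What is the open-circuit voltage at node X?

With X open, the divider is unloaded: V_th = 11.4 × 29.9/42.60 = 8.001 V.

V_th ≈ 8.00 V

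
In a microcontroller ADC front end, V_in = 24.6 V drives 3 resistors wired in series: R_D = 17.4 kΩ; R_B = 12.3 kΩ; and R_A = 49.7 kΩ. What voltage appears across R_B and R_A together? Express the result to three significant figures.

V ≈ 19.2 V

ΣR = 17.4 + 12.3 + 49.7 = 79.40 kΩ.
R_{R_B..R_A} = 12.3 + 49.7 = 62.00 kΩ.
V = V_in · R/ΣR = 24.6 × 0.7809 = 19.21 V.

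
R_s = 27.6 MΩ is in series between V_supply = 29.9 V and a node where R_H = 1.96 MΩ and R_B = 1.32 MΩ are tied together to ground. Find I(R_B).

I ≈ 0.629 µA

Combine the parallel branches: R_p = (1/1.96 + 1/1.32)⁻¹ = 0.7888 MΩ.
Node voltage V_A = V_supply · R_p/(R_s + R_p) = 29.9 × 0.02778 = 0.8308 V.
I(R_B) = V_A / R_B = 0.8308/1.32 = 0.6294 µA.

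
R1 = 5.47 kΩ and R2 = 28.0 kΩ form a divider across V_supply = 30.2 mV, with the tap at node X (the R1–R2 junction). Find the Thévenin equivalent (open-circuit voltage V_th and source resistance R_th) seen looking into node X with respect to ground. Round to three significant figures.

V_th is the unloaded tap voltage: V_supply · R2/(R1+R2) = 30.2 × 0.8366 = 25.26 mV.
With V_supply suppressed (replaced by a short), R_th = R1 ‖ R2 = (5.470 × 28.0)/(5.470 + 28.0) = 4.576 kΩ.

V_th ≈ 25.3 mV, R_th ≈ 4.58 kΩ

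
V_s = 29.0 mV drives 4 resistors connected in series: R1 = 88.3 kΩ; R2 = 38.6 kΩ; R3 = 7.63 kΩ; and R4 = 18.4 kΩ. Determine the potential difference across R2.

V ≈ 7.32 mV

ΣR = 88.3 + 38.6 + 7.63 + 18.4 = 152.9 kΩ.
By the voltage-divider rule, V = 29.0 × 38.60/152.9 = 7.320 mV.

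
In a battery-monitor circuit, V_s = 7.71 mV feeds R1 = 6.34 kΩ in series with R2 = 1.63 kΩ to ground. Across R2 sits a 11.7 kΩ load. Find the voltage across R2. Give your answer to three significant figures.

V_out ≈ 1.42 mV

R2 ‖ R_L = (1.63 × 11.7)/(1.63 + 11.7) = 1.431 kΩ.
Then V_out = V_s · R2'/(R1 + R2') = 7.71 × 1.431/7.771 = 1.420 mV.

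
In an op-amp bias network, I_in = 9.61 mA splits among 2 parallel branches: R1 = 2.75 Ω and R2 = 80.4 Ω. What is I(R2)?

I ≈ 0.318 mA

For two parallel branches, I_k = I_in · (other R)/(sum of R).
So I = 9.61 × 2.75/83.15 = 0.3178 mA.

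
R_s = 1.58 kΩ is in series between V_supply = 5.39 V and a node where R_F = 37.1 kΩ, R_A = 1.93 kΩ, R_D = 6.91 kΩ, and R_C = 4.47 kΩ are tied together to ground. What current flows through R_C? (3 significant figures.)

I ≈ 0.494 mA

Parallel bank: R_p = 1/(1/37.1 + 1/1.93 + 1/6.91 + 1/4.47) = 1.095 kΩ.
V_A = 5.39 × 1.095/2.675 = 2.206 V.
I(R_C) = V_A / R_C = 2.206/4.47 = 0.4935 mA.
(Equivalently: I_total = 2.015 mA, then current-divider fraction G_k/ΣG = 0.2449.)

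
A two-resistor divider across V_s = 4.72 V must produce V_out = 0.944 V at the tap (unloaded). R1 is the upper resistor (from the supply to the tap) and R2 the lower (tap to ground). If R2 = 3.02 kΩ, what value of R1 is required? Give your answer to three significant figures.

R1 ≈ 12.1 kΩ

V_out/V_s = R2/(R1+R2) = 0.2000.
Rearranging, R1 = R2·(1−k)/k = 3.02 × 4.000 = 12.08 kΩ.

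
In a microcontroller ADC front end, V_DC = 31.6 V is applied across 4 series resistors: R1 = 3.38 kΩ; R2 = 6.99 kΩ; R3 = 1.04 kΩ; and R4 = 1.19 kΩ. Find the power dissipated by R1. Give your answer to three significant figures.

P ≈ 21.3 mW

ΣR = 12.60 kΩ → I = 31.6/12.60 = 2.508 mA.
P = I²R = 6.290 × 3.38 = 21.26 mW.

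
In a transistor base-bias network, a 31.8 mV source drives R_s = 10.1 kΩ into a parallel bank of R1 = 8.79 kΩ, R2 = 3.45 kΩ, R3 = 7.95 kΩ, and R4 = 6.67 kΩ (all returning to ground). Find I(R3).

Equivalent of the parallel group: R_p = 1.472 kΩ.
V_A by voltage divider: V_A = 31.8 × 1.472/(10.1 + 1.472) = 4.045 mV.
I(R3) = V_A / R3 = 4.045/7.95 = 0.5088 µA.

I ≈ 0.509 µA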